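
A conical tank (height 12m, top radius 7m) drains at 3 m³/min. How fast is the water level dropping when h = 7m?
432/(2401π) ≈ 0.05727 m/min

r/h = 7/12, so r = (7/12)h
V = (1/3)πr²h = (1/3)π((7/12)h)²h = (49/432)πh³
dV/dh = (49/144)πh²
dh/dt = (dV/dt)/(dV/dh) = -3/((49/144)π·7²) = -432/(2401π) m/min
The level is dropping at 432/(2401π) ≈ 0.05727 m/min.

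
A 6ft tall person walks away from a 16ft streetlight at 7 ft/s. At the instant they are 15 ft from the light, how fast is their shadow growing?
21/5 ft/s

By similar triangles: 16/(x+s) = 6/s
Solving: s = 6x/10
ds/dt = 6/10 · dx/dt = 3/5 · 7 = 21/5 ft/s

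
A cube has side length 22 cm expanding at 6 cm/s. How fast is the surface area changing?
1584 cm²/s

A = 6s²
dA/dt = 12s · ds/dt = 12·22·6 = 1584 cm²/s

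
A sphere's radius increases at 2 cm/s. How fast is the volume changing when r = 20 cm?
3200π cm³/s

V = (4/3)πr³
dV/dt = dV/dr · dr/dt = 4πr² · 2
At r = 20: dV/dt = 3200π cm³/s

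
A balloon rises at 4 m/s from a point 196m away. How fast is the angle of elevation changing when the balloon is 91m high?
0.016789 rad/s

tan(θ) = y/196
sec²(θ) · dθ/dt = (1/196) · dy/dt
dθ/dt = cos²(θ)/196 · 4 = 196/(196² + 91²) · 4
dθ/dt = 0.016789 rad/s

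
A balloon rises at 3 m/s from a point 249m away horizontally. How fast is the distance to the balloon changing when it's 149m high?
447√84202/84202 ≈ 1.54 m/s

z² = 249² + y²
z = √(249² + 149²) = √84202
dz/dt = y/z · dy/dt = 149/√84202 · 3 = 447√84202/84202 ≈ 1.54 m/s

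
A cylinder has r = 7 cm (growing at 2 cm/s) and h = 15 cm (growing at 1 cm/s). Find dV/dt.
469π cm³/s

V = πr²h
dV/dt = 2πrh·dr/dt + πr²·dh/dt
= 2π(7)(15)(2) + π(7)²(1)
= 469π cm³/s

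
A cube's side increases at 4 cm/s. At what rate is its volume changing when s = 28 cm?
9408 cm³/s

V = s³
dV/dt = 3s² · ds/dt = 3·28²·4 = 9408 cm³/s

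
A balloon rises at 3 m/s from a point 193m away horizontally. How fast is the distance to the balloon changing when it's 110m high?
330√49349/49349 ≈ 1.486 m/s

z² = 193² + y²
z = √(193² + 110²) = √49349
dz/dt = y/z · dy/dt = 110/√49349 · 3 = 330√49349/49349 ≈ 1.486 m/s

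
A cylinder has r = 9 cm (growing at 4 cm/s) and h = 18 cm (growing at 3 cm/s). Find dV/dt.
1539π cm³/s

V = πr²h
dV/dt = 2πrh·dr/dt + πr²·dh/dt
= 2π(9)(18)(4) + π(9)²(3)
= 1539π cm³/s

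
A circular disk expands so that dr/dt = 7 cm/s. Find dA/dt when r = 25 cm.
350π cm²/s

A = πr²
dA/dt = 2πr · dr/dt = 2π(25)(7) = 350π cm²/s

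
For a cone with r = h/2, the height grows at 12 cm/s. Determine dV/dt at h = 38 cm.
4332π cm³/s

V = (1/3)π(h/2)²h = πh³/12
dV/dt = πh²/4 · 12
At h = 38: dV/dt = 4332π cm³/s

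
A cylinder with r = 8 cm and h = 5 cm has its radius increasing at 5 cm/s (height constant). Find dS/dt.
210π cm²/s

S = 2πrh + 2πr² (lateral + bases)
dS/dt = (2πh + 4πr)·dr/dt = (2π·5 + 4π·8)·5
= 210π cm²/s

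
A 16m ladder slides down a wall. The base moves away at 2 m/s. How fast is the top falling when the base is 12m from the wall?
6√7/7 ≈ 2.268 m/s

x² + y² = 16²
2x·dx/dt + 2y·dy/dt = 0
dy/dt = -x/y · dx/dt = -12/(4√7) · 2 = -6√7/7 m/s
The top is descending at 6√7/7 ≈ 2.268 m/s.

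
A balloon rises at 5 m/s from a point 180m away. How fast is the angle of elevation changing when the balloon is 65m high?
0.024573 rad/s

tan(θ) = y/180
sec²(θ) · dθ/dt = (1/180) · dy/dt
dθ/dt = cos²(θ)/180 · 5 = 180/(180² + 65²) · 5
dθ/dt = 0.024573 rad/s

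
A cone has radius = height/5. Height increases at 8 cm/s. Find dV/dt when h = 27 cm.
5832π/25 cm³/s

V = (1/3)π(h/5)²h = πh³/75
dV/dt = πh²/25 · 8
At h = 27: dV/dt = 5832π/25 cm³/s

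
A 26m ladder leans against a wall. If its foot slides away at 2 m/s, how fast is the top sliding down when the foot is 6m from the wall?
3√10/20 ≈ 0.4743 m/s

x² + y² = 26²
2x·dx/dt + 2y·dy/dt = 0
dy/dt = -x/y · dx/dt = -6/(8√10) · 2 = -3√10/20 m/s
The top is descending at 3√10/20 ≈ 0.4743 m/s.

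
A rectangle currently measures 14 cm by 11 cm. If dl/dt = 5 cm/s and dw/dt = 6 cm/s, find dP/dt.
22 cm/s

P = 2(l + w)
dP/dt = 2(dl/dt + dw/dt) = 2(5 + 6) = 22 cm/s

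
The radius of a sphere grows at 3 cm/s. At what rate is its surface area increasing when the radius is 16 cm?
384π cm²/s

S = 4πr²
dS/dt = dS/dr · dr/dt = 8πr · 3
At r = 16: dS/dt = 384π cm²/s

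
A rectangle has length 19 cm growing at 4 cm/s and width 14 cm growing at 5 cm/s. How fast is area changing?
151 cm²/s

A = lw
dA/dt = w·dl/dt + l·dw/dt = 14·4 + 19·5 = 151 cm²/s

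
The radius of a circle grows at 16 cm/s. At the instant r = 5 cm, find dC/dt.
32π cm/s

C = 2πr
dC/dt = 2π · dr/dt = 2π · 16 = 32π cm/s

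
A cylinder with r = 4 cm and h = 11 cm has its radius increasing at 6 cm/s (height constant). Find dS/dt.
228π cm²/s

S = 2πrh + 2πr² (lateral + bases)
dS/dt = (2πh + 4πr)·dr/dt = (2π·11 + 4π·4)·6
= 228π cm²/s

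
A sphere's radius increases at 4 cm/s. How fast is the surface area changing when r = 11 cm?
352π cm²/s

S = 4πr²
dS/dt = dS/dr · dr/dt = 8πr · 4
At r = 11: dS/dt = 352π cm²/s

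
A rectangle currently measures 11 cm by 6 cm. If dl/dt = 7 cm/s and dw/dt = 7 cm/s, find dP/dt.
28 cm/s

P = 2(l + w)
dP/dt = 2(dl/dt + dw/dt) = 2(7 + 7) = 28 cm/s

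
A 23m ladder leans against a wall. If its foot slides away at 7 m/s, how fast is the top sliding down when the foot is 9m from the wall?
9√7/8 ≈ 2.976 m/s

x² + y² = 23²
2x·dx/dt + 2y·dy/dt = 0
dy/dt = -x/y · dx/dt = -9/(8√7) · 7 = -9√7/8 m/s
The top is descending at 9√7/8 ≈ 2.976 m/s.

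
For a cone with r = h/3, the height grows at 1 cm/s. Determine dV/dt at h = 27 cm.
81π cm³/s

V = (1/3)π(h/3)²h = πh³/27
dV/dt = πh²/9 · 1
At h = 27: dV/dt = 81π cm³/s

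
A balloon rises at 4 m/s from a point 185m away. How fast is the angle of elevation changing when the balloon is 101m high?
0.016657 rad/s

tan(θ) = y/185
sec²(θ) · dθ/dt = (1/185) · dy/dt
dθ/dt = cos²(θ)/185 · 4 = 185/(185² + 101²) · 4
dθ/dt = 0.016657 rad/s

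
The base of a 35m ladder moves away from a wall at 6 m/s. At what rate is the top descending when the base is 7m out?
√6/2 ≈ 1.225 m/s

x² + y² = 35²
2x·dx/dt + 2y·dy/dt = 0
dy/dt = -x/y · dx/dt = -7/(14√6) · 6 = -√6/2 m/s
The top is descending at √6/2 ≈ 1.225 m/s.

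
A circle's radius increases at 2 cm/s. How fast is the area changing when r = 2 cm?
8π cm²/s

A = πr²
dA/dt = 2πr · dr/dt = 2π(2)(2) = 8π cm²/s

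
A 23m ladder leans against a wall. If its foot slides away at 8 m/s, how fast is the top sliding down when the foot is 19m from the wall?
38√42/21 ≈ 11.73 m/s

x² + y² = 23²
2x·dx/dt + 2y·dy/dt = 0
dy/dt = -x/y · dx/dt = -19/(2√42) · 8 = -38√42/21 m/s
The top is descending at 38√42/21 ≈ 11.73 m/s.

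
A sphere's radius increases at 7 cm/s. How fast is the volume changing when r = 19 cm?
10108π cm³/s

V = (4/3)πr³
dV/dt = dV/dr · dr/dt = 4πr² · 7
At r = 19: dV/dt = 10108π cm³/s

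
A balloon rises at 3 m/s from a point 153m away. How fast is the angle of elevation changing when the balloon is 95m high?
0.014152 rad/s

tan(θ) = y/153
sec²(θ) · dθ/dt = (1/153) · dy/dt
dθ/dt = cos²(θ)/153 · 3 = 153/(153² + 95²) · 3
dθ/dt = 0.014152 rad/s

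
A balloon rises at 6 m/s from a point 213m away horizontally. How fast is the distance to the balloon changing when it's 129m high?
129√6890/3445 ≈ 3.108 m/s

z² = 213² + y²
z = √(213² + 129²) = 3√6890
dz/dt = y/z · dy/dt = 129/(3√6890) · 6 = 129√6890/3445 ≈ 3.108 m/s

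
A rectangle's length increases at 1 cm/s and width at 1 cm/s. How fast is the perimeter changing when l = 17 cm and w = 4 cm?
4 cm/s

P = 2(l + w)
dP/dt = 2(dl/dt + dw/dt) = 2(1 + 1) = 4 cm/s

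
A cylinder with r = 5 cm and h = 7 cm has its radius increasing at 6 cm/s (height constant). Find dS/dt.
204π cm²/s

S = 2πrh + 2πr² (lateral + bases)
dS/dt = (2πh + 4πr)·dr/dt = (2π·7 + 4π·5)·6
= 204π cm²/s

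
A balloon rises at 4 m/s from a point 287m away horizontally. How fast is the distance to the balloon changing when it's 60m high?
240√85969/85969 ≈ 0.8185 m/s

z² = 287² + y²
z = √(287² + 60²) = √85969
dz/dt = y/z · dy/dt = 60/√85969 · 4 = 240√85969/85969 ≈ 0.8185 m/s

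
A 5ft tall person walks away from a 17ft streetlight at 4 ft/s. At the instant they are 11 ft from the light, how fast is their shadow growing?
5/3 ft/s

By similar triangles: 17/(x+s) = 5/s
Solving: s = 5x/12
ds/dt = 5/12 · dx/dt = 5/12 · 4 = 5/3 ft/s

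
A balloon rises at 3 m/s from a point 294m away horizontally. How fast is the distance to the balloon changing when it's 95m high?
285√95461/95461 ≈ 0.9224 m/s

z² = 294² + y²
z = √(294² + 95²) = √95461
dz/dt = y/z · dy/dt = 95/√95461 · 3 = 285√95461/95461 ≈ 0.9224 m/s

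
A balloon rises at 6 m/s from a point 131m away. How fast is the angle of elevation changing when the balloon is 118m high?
0.025286 rad/s

tan(θ) = y/131
sec²(θ) · dθ/dt = (1/131) · dy/dt
dθ/dt = cos²(θ)/131 · 6 = 131/(131² + 118²) · 6
dθ/dt = 0.025286 rad/s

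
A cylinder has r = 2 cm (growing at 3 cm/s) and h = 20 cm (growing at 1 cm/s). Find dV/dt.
244π cm³/s

V = πr²h
dV/dt = 2πrh·dr/dt + πr²·dh/dt
= 2π(2)(20)(3) + π(2)²(1)
= 244π cm³/s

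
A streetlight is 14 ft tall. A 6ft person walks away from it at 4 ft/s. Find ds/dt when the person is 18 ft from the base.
3 ft/s

By similar triangles: 14/(x+s) = 6/s
Solving: s = 6x/8
ds/dt = 6/8 · dx/dt = 3/4 · 4 = 3 ft/s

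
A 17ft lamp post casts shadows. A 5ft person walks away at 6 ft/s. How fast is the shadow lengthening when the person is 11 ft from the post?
5/2 ft/s

By similar triangles: 17/(x+s) = 5/s
Solving: s = 5x/12
ds/dt = 5/12 · dx/dt = 5/12 · 6 = 5/2 ft/s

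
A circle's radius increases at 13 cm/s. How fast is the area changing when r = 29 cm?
754π cm²/s

A = πr²
dA/dt = 2πr · dr/dt = 2π(29)(13) = 754π cm²/s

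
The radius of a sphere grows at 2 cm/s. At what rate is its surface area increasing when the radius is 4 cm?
64π cm²/s

S = 4πr²
dS/dt = dS/dr · dr/dt = 8πr · 2
At r = 4: dS/dt = 64π cm²/s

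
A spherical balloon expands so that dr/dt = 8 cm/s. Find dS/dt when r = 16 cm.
1024π cm²/s

S = 4πr²
dS/dt = dS/dr · dr/dt = 8πr · 8
At r = 16: dS/dt = 1024π cm²/s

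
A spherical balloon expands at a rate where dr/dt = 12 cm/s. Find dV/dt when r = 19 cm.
17328π cm³/s

V = (4/3)πr³
dV/dt = dV/dr · dr/dt = 4πr² · 12
At r = 19: dV/dt = 17328π cm³/s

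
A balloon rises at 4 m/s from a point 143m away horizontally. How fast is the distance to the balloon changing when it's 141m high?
282√40330/20165 ≈ 2.808 m/s

z² = 143² + y²
z = √(143² + 141²) = √40330
dz/dt = y/z · dy/dt = 141/√40330 · 4 = 282√40330/20165 ≈ 2.808 m/s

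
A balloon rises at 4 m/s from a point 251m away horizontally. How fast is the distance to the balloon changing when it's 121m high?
242√77642/38821 ≈ 1.737 m/s

z² = 251² + y²
z = √(251² + 121²) = √77642
dz/dt = y/z · dy/dt = 121/√77642 · 4 = 242√77642/38821 ≈ 1.737 m/s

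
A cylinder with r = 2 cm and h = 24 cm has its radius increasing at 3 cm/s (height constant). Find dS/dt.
168π cm²/s

S = 2πrh + 2πr² (lateral + bases)
dS/dt = (2πh + 4πr)·dr/dt = (2π·24 + 4π·2)·3
= 168π cm²/s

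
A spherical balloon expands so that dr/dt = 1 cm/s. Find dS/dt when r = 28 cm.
224π cm²/s

S = 4πr²
dS/dt = dS/dr · dr/dt = 8πr · 1
At r = 28: dS/dt = 224π cm²/s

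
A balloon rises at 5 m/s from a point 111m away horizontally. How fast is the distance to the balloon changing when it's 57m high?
19√1730/346 ≈ 2.284 m/s

z² = 111² + y²
z = √(111² + 57²) = 3√1730
dz/dt = y/z · dy/dt = 57/(3√1730) · 5 = 19√1730/346 ≈ 2.284 m/s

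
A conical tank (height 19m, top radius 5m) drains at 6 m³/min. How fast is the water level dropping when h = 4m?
1083/(200π) ≈ 1.724 m/min

r/h = 5/19, so r = (5/19)h
V = (1/3)πr²h = (1/3)π((5/19)h)²h = (25/1083)πh³
dV/dh = (25/361)πh²
dh/dt = (dV/dt)/(dV/dh) = -6/((25/361)π·4²) = -1083/(200π) m/min
The level is dropping at 1083/(200π) ≈ 1.724 m/min.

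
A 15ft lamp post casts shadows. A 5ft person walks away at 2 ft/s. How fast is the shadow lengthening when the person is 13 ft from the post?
1 ft/s

By similar triangles: 15/(x+s) = 5/s
Solving: s = 5x/10
ds/dt = 5/10 · dx/dt = 1/2 · 2 = 1 ft/s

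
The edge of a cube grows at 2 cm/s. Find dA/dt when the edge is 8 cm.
192 cm²/s

A = 6s²
dA/dt = 12s · ds/dt = 12·8·2 = 192 cm²/s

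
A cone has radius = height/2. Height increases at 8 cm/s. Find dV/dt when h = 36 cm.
2592π cm³/s

V = (1/3)π(h/2)²h = πh³/12
dV/dt = πh²/4 · 8
At h = 36: dV/dt = 2592π cm³/s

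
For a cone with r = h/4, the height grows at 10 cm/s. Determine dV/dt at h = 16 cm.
160π cm³/s

V = (1/3)π(h/4)²h = πh³/48
dV/dt = πh²/16 · 10
At h = 16: dV/dt = 160π cm³/s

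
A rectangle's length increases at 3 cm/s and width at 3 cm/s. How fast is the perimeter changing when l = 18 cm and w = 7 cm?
12 cm/s

P = 2(l + w)
dP/dt = 2(dl/dt + dw/dt) = 2(3 + 3) = 12 cm/s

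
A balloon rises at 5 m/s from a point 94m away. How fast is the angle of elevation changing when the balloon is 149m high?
0.015143 rad/s

tan(θ) = y/94
sec²(θ) · dθ/dt = (1/94) · dy/dt
dθ/dt = cos²(θ)/94 · 5 = 94/(94² + 149²) · 5
dθ/dt = 0.015143 rad/s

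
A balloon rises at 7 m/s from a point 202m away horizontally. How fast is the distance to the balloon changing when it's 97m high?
679√50213/50213 ≈ 3.03 m/s

z² = 202² + y²
z = √(202² + 97²) = √50213
dz/dt = y/z · dy/dt = 97/√50213 · 7 = 679√50213/50213 ≈ 3.03 m/s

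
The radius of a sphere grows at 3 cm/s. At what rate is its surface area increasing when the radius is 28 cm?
672π cm²/s

S = 4πr²
dS/dt = dS/dr · dr/dt = 8πr · 3
At r = 28: dS/dt = 672π cm²/s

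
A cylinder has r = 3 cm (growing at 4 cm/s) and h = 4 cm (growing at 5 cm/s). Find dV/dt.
141π cm³/s

V = πr²h
dV/dt = 2πrh·dr/dt + πr²·dh/dt
= 2π(3)(4)(4) + π(3)²(5)
= 141π cm³/s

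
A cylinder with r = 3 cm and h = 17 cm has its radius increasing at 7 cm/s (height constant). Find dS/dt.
322π cm²/s

S = 2πrh + 2πr² (lateral + bases)
dS/dt = (2πh + 4πr)·dr/dt = (2π·17 + 4π·3)·7
= 322π cm²/s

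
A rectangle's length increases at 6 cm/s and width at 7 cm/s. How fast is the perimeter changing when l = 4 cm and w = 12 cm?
26 cm/s

P = 2(l + w)
dP/dt = 2(dl/dt + dw/dt) = 2(6 + 7) = 26 cm/s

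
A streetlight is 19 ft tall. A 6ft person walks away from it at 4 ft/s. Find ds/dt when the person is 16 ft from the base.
24/13 ft/s

By similar triangles: 19/(x+s) = 6/s
Solving: s = 6x/13
ds/dt = 6/13 · dx/dt = 6/13 · 4 = 24/13 ft/s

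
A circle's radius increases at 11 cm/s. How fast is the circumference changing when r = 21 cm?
22π cm/s

C = 2πr
dC/dt = 2π · dr/dt = 2π · 11 = 22π cm/s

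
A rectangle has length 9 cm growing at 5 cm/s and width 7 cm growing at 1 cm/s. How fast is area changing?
44 cm²/s

A = lw
dA/dt = w·dl/dt + l·dw/dt = 7·5 + 9·1 = 44 cm²/s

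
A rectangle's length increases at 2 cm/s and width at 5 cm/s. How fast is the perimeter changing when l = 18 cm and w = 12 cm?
14 cm/s

P = 2(l + w)
dP/dt = 2(dl/dt + dw/dt) = 2(2 + 5) = 14 cm/s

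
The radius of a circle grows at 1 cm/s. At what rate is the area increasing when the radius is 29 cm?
58π cm²/s

A = πr²
dA/dt = 2πr · dr/dt = 2π(29)(1) = 58π cm²/s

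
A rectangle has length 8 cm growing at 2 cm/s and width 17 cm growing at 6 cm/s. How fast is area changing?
82 cm²/s

A = lw
dA/dt = w·dl/dt + l·dw/dt = 17·2 + 8·6 = 82 cm²/s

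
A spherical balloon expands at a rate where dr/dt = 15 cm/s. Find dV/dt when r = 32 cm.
61440π cm³/s

V = (4/3)πr³
dV/dt = dV/dr · dr/dt = 4πr² · 15
At r = 32: dV/dt = 61440π cm³/s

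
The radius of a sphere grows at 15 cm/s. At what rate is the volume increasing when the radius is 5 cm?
1500π cm³/s

V = (4/3)πr³
dV/dt = dV/dr · dr/dt = 4πr² · 15
At r = 5: dV/dt = 1500π cm³/s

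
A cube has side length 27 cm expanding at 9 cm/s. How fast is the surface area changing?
2916 cm²/s

A = 6s²
dA/dt = 12s · ds/dt = 12·27·9 = 2916 cm²/s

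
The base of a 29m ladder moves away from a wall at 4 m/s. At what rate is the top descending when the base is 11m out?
11√5/15 ≈ 1.64 m/s

x² + y² = 29²
2x·dx/dt + 2y·dy/dt = 0
dy/dt = -x/y · dx/dt = -11/(12√5) · 4 = -11√5/15 m/s
The top is descending at 11√5/15 ≈ 1.64 m/s.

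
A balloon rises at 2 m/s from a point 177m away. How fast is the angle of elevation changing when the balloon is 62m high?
0.010065 rad/s

tan(θ) = y/177
sec²(θ) · dθ/dt = (1/177) · dy/dt
dθ/dt = cos²(θ)/177 · 2 = 177/(177² + 62²) · 2
dθ/dt = 0.010065 rad/s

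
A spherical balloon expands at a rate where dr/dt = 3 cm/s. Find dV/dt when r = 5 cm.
300π cm³/s

V = (4/3)πr³
dV/dt = dV/dr · dr/dt = 4πr² · 3
At r = 5: dV/dt = 300π cm³/s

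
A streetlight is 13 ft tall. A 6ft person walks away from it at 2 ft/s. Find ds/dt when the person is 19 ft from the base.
12/7 ft/s

By similar triangles: 13/(x+s) = 6/s
Solving: s = 6x/7
ds/dt = 6/7 · dx/dt = 6/7 · 2 = 12/7 ft/s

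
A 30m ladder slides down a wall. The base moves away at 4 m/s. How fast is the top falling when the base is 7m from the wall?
28√851/851 ≈ 0.9598 m/s

x² + y² = 30²
2x·dx/dt + 2y·dy/dt = 0
dy/dt = -x/y · dx/dt = -7/√851 · 4 = -28√851/851 m/s
The top is descending at 28√851/851 ≈ 0.9598 m/s.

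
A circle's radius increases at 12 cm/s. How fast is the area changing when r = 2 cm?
48π cm²/s

A = πr²
dA/dt = 2πr · dr/dt = 2π(2)(12) = 48π cm²/s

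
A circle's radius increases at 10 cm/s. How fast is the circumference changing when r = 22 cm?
20π cm/s

C = 2πr
dC/dt = 2π · dr/dt = 2π · 10 = 20π cm/s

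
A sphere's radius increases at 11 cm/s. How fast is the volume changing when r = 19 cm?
15884π cm³/s

V = (4/3)πr³
dV/dt = dV/dr · dr/dt = 4πr² · 11
At r = 19: dV/dt = 15884π cm³/s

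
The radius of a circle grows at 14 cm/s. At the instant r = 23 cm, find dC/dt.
28π cm/s

C = 2πr
dC/dt = 2π · dr/dt = 2π · 14 = 28π cm/s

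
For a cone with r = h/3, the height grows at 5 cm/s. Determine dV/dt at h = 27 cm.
405π cm³/s

V = (1/3)π(h/3)²h = πh³/27
dV/dt = πh²/9 · 5
At h = 27: dV/dt = 405π cm³/s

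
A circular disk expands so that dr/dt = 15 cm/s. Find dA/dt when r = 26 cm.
780π cm²/s

A = πr²
dA/dt = 2πr · dr/dt = 2π(26)(15) = 780π cm²/s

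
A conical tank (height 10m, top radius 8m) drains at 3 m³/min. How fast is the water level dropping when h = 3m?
25/(48π) ≈ 0.1658 m/min

r/h = 8/10, so r = (4/5)h
V = (1/3)πr²h = (1/3)π((4/5)h)²h = (16/75)πh³
dV/dh = (16/25)πh²
dh/dt = (dV/dt)/(dV/dh) = -3/((16/25)π·3²) = -25/(48π) m/min
The level is dropping at 25/(48π) ≈ 0.1658 m/min.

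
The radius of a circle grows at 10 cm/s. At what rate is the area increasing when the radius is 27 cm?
540π cm²/s

A = πr²
dA/dt = 2πr · dr/dt = 2π(27)(10) = 540π cm²/s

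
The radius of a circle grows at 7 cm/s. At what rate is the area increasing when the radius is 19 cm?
266π cm²/s

A = πr²
dA/dt = 2πr · dr/dt = 2π(19)(7) = 266π cm²/s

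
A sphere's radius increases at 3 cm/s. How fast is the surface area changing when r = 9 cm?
216π cm²/s

S = 4πr²
dS/dt = dS/dr · dr/dt = 8πr · 3
At r = 9: dS/dt = 216π cm²/s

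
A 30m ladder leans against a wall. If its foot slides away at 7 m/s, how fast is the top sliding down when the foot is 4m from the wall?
14√221/221 ≈ 0.9417 m/s

x² + y² = 30²
2x·dx/dt + 2y·dy/dt = 0
dy/dt = -x/y · dx/dt = -4/(2√221) · 7 = -14√221/221 m/s
The top is descending at 14√221/221 ≈ 0.9417 m/s.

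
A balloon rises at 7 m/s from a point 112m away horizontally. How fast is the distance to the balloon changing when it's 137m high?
959√31313/31313 ≈ 5.419 m/s

z² = 112² + y²
z = √(112² + 137²) = √31313
dz/dt = y/z · dy/dt = 137/√31313 · 7 = 959√31313/31313 ≈ 5.419 m/s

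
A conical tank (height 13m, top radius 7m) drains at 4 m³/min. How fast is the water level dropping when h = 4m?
169/(196π) ≈ 0.2745 m/min

r/h = 7/13, so r = (7/13)h
V = (1/3)πr²h = (1/3)π((7/13)h)²h = (49/507)πh³
dV/dh = (49/169)πh²
dh/dt = (dV/dt)/(dV/dh) = -4/((49/169)π·4²) = -169/(196π) m/min
The level is dropping at 169/(196π) ≈ 0.2745 m/min.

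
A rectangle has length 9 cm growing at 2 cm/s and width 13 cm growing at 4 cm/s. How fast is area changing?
62 cm²/s

A = lw
dA/dt = w·dl/dt + l·dw/dt = 13·2 + 9·4 = 62 cm²/s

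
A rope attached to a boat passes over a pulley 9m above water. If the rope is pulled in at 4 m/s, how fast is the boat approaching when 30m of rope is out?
40√91/91 ≈ 4.193 m/s

rope² = x² + 9²
x = √(30² - 9²) = 3√91
dx/dt = (rope/x) · d(rope)/dt = (30/(3√91)) · (-4) = -40√91/91 m/s
The boat approaches at 40√91/91 ≈ 4.193 m/s.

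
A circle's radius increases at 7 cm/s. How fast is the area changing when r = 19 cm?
266π cm²/s

A = πr²
dA/dt = 2πr · dr/dt = 2π(19)(7) = 266π cm²/s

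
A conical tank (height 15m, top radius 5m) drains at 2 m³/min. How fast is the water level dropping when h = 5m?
18/(25π) ≈ 0.2292 m/min

r/h = 5/15, so r = (1/3)h
V = (1/3)πr²h = (1/3)π((1/3)h)²h = (1/27)πh³
dV/dh = (1/9)πh²
dh/dt = (dV/dt)/(dV/dh) = -2/((1/9)π·5²) = -18/(25π) m/min
The level is dropping at 18/(25π) ≈ 0.2292 m/min.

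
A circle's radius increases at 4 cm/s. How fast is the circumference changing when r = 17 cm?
8π cm/s

C = 2πr
dC/dt = 2π · dr/dt = 2π · 4 = 8π cm/s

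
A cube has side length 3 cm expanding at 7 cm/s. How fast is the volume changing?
189 cm³/s

V = s³
dV/dt = 3s² · ds/dt = 3·3²·7 = 189 cm³/s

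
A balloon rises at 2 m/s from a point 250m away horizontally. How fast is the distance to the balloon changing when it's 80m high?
16√689/689 ≈ 0.6096 m/s

z² = 250² + y²
z = √(250² + 80²) = 10√689
dz/dt = y/z · dy/dt = 80/(10√689) · 2 = 16√689/689 ≈ 0.6096 m/s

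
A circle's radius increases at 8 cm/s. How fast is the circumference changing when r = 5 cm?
16π cm/s

C = 2πr
dC/dt = 2π · dr/dt = 2π · 8 = 16π cm/s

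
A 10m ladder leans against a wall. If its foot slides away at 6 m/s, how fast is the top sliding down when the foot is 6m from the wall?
9/2 = 4.5 m/s

x² + y² = 10²
2x·dx/dt + 2y·dy/dt = 0
dy/dt = -x/y · dx/dt = -6/8 · 6 = -9/2 m/s
The top is descending at 9/2 = 4.5 m/s.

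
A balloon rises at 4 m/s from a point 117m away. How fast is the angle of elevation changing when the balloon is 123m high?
0.01624 rad/s

tan(θ) = y/117
sec²(θ) · dθ/dt = (1/117) · dy/dt
dθ/dt = cos²(θ)/117 · 4 = 117/(117² + 123²) · 4
dθ/dt = 0.01624 rad/s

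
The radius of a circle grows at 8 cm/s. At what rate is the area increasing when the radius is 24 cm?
384π cm²/s

A = πr²
dA/dt = 2πr · dr/dt = 2π(24)(8) = 384π cm²/s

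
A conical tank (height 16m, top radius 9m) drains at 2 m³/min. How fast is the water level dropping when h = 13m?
512/(13689π) ≈ 0.01191 m/min

r/h = 9/16, so r = (9/16)h
V = (1/3)πr²h = (1/3)π((9/16)h)²h = (27/256)πh³
dV/dh = (81/256)πh²
dh/dt = (dV/dt)/(dV/dh) = -2/((81/256)π·13²) = -512/(13689π) m/min
The level is dropping at 512/(13689π) ≈ 0.01191 m/min.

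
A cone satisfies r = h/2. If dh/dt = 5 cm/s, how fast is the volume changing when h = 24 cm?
720π cm³/s

V = (1/3)π(h/2)²h = πh³/12
dV/dt = πh²/4 · 5
At h = 24: dV/dt = 720π cm³/s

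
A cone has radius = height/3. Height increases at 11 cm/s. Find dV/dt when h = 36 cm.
1584π cm³/s

V = (1/3)π(h/3)²h = πh³/27
dV/dt = πh²/9 · 11
At h = 36: dV/dt = 1584π cm³/s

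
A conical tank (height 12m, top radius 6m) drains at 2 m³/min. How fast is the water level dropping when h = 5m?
8/(25π) ≈ 0.1019 m/min

r/h = 6/12, so r = (1/2)h
V = (1/3)πr²h = (1/3)π((1/2)h)²h = (1/12)πh³
dV/dh = (1/4)πh²
dh/dt = (dV/dt)/(dV/dh) = -2/((1/4)π·5²) = -8/(25π) m/min
The level is dropping at 8/(25π) ≈ 0.1019 m/min.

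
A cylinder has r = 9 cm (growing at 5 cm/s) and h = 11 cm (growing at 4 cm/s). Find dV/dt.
1314π cm³/s

V = πr²h
dV/dt = 2πrh·dr/dt + πr²·dh/dt
= 2π(9)(11)(5) + π(9)²(4)
= 1314π cm³/s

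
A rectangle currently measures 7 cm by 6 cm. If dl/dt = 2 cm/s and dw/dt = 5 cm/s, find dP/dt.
14 cm/s

P = 2(l + w)
dP/dt = 2(dl/dt + dw/dt) = 2(2 + 5) = 14 cm/s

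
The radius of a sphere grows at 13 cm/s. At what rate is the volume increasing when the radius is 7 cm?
2548π cm³/s

V = (4/3)πr³
dV/dt = dV/dr · dr/dt = 4πr² · 13
At r = 7: dV/dt = 2548π cm³/s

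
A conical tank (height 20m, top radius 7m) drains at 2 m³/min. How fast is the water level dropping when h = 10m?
8/(49π) ≈ 0.05197 m/min

r/h = 7/20, so r = (7/20)h
V = (1/3)πr²h = (1/3)π((7/20)h)²h = (49/1200)πh³
dV/dh = (49/400)πh²
dh/dt = (dV/dt)/(dV/dh) = -2/((49/400)π·10²) = -8/(49π) m/min
The level is dropping at 8/(49π) ≈ 0.05197 m/min.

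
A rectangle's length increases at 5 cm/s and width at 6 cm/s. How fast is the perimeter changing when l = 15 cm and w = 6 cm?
22 cm/s

P = 2(l + w)
dP/dt = 2(dl/dt + dw/dt) = 2(5 + 6) = 22 cm/s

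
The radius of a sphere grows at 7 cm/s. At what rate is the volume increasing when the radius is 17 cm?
8092π cm³/s

V = (4/3)πr³
dV/dt = dV/dr · dr/dt = 4πr² · 7
At r = 17: dV/dt = 8092π cm³/s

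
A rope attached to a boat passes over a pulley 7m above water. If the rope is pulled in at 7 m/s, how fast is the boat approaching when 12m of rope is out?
84√95/95 ≈ 8.618 m/s

rope² = x² + 7²
x = √(12² - 7²) = √95
dx/dt = (rope/x) · d(rope)/dt = (12/√95) · (-7) = -84√95/95 m/s
The boat approaches at 84√95/95 ≈ 8.618 m/s.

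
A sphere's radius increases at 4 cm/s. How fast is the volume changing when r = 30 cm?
14400π cm³/s

V = (4/3)πr³
dV/dt = dV/dr · dr/dt = 4πr² · 4
At r = 30: dV/dt = 14400π cm³/s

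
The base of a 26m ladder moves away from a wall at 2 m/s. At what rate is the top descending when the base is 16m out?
16√105/105 ≈ 1.561 m/s

x² + y² = 26²
2x·dx/dt + 2y·dy/dt = 0
dy/dt = -x/y · dx/dt = -16/(2√105) · 2 = -16√105/105 m/s
The top is descending at 16√105/105 ≈ 1.561 m/s.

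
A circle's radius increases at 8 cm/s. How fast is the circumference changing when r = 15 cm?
16π cm/s

C = 2πr
dC/dt = 2π · dr/dt = 2π · 8 = 16π cm/s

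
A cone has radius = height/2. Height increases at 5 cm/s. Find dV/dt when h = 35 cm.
6125π/4 cm³/s

V = (1/3)π(h/2)²h = πh³/12
dV/dt = πh²/4 · 5
At h = 35: dV/dt = 6125π/4 cm³/s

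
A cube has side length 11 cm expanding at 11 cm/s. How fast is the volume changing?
3993 cm³/s

V = s³
dV/dt = 3s² · ds/dt = 3·11²·11 = 3993 cm³/s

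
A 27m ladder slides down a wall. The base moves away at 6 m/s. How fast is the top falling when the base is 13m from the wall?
39√35/70 ≈ 3.296 m/s

x² + y² = 27²
2x·dx/dt + 2y·dy/dt = 0
dy/dt = -x/y · dx/dt = -13/(4√35) · 6 = -39√35/70 m/s
The top is descending at 39√35/70 ≈ 3.296 m/s.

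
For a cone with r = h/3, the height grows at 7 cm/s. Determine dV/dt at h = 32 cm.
7168π/9 cm³/s

V = (1/3)π(h/3)²h = πh³/27
dV/dt = πh²/9 · 7
At h = 32: dV/dt = 7168π/9 cm³/s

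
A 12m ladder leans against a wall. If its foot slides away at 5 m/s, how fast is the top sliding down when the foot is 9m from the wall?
15√7/7 ≈ 5.669 m/s

x² + y² = 12²
2x·dx/dt + 2y·dy/dt = 0
dy/dt = -x/y · dx/dt = -9/(3√7) · 5 = -15√7/7 m/s
The top is descending at 15√7/7 ≈ 5.669 m/s.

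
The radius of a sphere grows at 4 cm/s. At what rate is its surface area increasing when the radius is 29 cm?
928π cm²/s

S = 4πr²
dS/dt = dS/dr · dr/dt = 8πr · 4
At r = 29: dS/dt = 928π cm²/s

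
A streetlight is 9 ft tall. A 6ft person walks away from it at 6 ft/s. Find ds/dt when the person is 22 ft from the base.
12 ft/s

By similar triangles: 9/(x+s) = 6/s
Solving: s = 6x/3
ds/dt = 6/3 · dx/dt = 2 · 6 = 12 ft/s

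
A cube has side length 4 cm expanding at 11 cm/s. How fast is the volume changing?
528 cm³/s

V = s³
dV/dt = 3s² · ds/dt = 3·4²·11 = 528 cm³/s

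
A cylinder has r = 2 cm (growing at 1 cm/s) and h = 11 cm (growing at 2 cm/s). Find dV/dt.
52π cm³/s

V = πr²h
dV/dt = 2πrh·dr/dt + πr²·dh/dt
= 2π(2)(11)(1) + π(2)²(2)
= 52π cm³/s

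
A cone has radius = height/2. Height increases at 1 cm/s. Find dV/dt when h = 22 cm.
121π cm³/s

V = (1/3)π(h/2)²h = πh³/12
dV/dt = πh²/4 · 1
At h = 22: dV/dt = 121π cm³/s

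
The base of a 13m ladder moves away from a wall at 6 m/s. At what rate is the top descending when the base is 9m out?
27√22/22 ≈ 5.756 m/s

x² + y² = 13²
2x·dx/dt + 2y·dy/dt = 0
dy/dt = -x/y · dx/dt = -9/(2√22) · 6 = -27√22/22 m/s
The top is descending at 27√22/22 ≈ 5.756 m/s.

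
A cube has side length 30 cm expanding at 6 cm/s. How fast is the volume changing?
16200 cm³/s

V = s³
dV/dt = 3s² · ds/dt = 3·30²·6 = 16200 cm³/s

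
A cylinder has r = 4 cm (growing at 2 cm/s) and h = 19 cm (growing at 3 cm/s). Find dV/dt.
352π cm³/s

V = πr²h
dV/dt = 2πrh·dr/dt + πr²·dh/dt
= 2π(4)(19)(2) + π(4)²(3)
= 352π cm³/s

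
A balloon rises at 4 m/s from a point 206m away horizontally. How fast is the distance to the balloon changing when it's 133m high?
532√2405/12025 ≈ 2.17 m/s

z² = 206² + y²
z = √(206² + 133²) = 5√2405
dz/dt = y/z · dy/dt = 133/(5√2405) · 4 = 532√2405/12025 ≈ 2.17 m/s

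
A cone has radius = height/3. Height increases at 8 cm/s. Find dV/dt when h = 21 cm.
392π cm³/s

V = (1/3)π(h/3)²h = πh³/27
dV/dt = πh²/9 · 8
At h = 21: dV/dt = 392π cm³/s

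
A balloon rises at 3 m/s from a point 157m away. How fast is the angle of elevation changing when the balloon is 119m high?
0.012136 rad/s

tan(θ) = y/157
sec²(θ) · dθ/dt = (1/157) · dy/dt
dθ/dt = cos²(θ)/157 · 3 = 157/(157² + 119²) · 3
dθ/dt = 0.012136 rad/s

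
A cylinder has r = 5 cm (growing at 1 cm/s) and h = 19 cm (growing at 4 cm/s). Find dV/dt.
290π cm³/s

V = πr²h
dV/dt = 2πrh·dr/dt + πr²·dh/dt
= 2π(5)(19)(1) + π(5)²(4)
= 290π cm³/s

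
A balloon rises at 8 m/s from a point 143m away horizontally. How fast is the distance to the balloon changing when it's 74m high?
592√1037/5185 ≈ 3.677 m/s

z² = 143² + y²
z = √(143² + 74²) = 5√1037
dz/dt = y/z · dy/dt = 74/(5√1037) · 8 = 592√1037/5185 ≈ 3.677 m/s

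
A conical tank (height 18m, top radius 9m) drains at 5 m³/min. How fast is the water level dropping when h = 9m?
20/(81π) ≈ 0.0786 m/min

r/h = 9/18, so r = (1/2)h
V = (1/3)πr²h = (1/3)π((1/2)h)²h = (1/12)πh³
dV/dh = (1/4)πh²
dh/dt = (dV/dt)/(dV/dh) = -5/((1/4)π·9²) = -20/(81π) m/min
The level is dropping at 20/(81π) ≈ 0.0786 m/min.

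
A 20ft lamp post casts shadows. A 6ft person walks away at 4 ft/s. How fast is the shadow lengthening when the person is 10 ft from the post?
12/7 ft/s

By similar triangles: 20/(x+s) = 6/s
Solving: s = 6x/14
ds/dt = 6/14 · dx/dt = 3/7 · 4 = 12/7 ft/s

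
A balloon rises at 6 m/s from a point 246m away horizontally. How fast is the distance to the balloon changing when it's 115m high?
690√73741/73741 ≈ 2.541 m/s

z² = 246² + y²
z = √(246² + 115²) = √73741
dz/dt = y/z · dy/dt = 115/√73741 · 6 = 690√73741/73741 ≈ 2.541 m/s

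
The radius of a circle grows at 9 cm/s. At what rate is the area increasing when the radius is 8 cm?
144π cm²/s

A = πr²
dA/dt = 2πr · dr/dt = 2π(8)(9) = 144π cm²/s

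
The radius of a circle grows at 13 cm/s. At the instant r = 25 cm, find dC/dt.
26π cm/s

C = 2πr
dC/dt = 2π · dr/dt = 2π · 13 = 26π cm/s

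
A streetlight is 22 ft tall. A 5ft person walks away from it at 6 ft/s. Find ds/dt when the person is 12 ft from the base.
30/17 ft/s

By similar triangles: 22/(x+s) = 5/s
Solving: s = 5x/17
ds/dt = 5/17 · dx/dt = 5/17 · 6 = 30/17 ft/s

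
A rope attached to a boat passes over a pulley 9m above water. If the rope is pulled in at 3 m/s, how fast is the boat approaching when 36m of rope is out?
4√15/5 ≈ 3.098 m/s

rope² = x² + 9²
x = √(36² - 9²) = 9√15
dx/dt = (rope/x) · d(rope)/dt = (36/(9√15)) · (-3) = -4√15/5 m/s
The boat approaches at 4√15/5 ≈ 3.098 m/s.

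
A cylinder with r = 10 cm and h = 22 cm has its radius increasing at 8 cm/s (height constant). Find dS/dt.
672π cm²/s

S = 2πrh + 2πr² (lateral + bases)
dS/dt = (2πh + 4πr)·dr/dt = (2π·22 + 4π·10)·8
= 672π cm²/s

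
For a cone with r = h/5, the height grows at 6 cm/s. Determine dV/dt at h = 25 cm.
150π cm³/s

V = (1/3)π(h/5)²h = πh³/75
dV/dt = πh²/25 · 6
At h = 25: dV/dt = 150π cm³/s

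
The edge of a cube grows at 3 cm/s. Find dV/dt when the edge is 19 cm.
3249 cm³/s

V = s³
dV/dt = 3s² · ds/dt = 3·19²·3 = 3249 cm³/s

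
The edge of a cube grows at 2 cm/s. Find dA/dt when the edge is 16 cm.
384 cm²/s

A = 6s²
dA/dt = 12s · ds/dt = 12·16·2 = 384 cm²/s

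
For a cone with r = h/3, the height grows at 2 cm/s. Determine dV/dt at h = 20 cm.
800π/9 cm³/s

V = (1/3)π(h/3)²h = πh³/27
dV/dt = πh²/9 · 2
At h = 20: dV/dt = 800π/9 cm³/s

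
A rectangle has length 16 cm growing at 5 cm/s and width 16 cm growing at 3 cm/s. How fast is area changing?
128 cm²/s

A = lw
dA/dt = w·dl/dt + l·dw/dt = 16·5 + 16·3 = 128 cm²/s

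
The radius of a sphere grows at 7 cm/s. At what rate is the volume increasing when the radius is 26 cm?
18928π cm³/s

V = (4/3)πr³
dV/dt = dV/dr · dr/dt = 4πr² · 7
At r = 26: dV/dt = 18928π cm³/s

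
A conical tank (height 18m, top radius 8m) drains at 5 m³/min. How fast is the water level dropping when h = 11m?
405/(1936π) ≈ 0.06659 m/min

r/h = 8/18, so r = (4/9)h
V = (1/3)πr²h = (1/3)π((4/9)h)²h = (16/243)πh³
dV/dh = (16/81)πh²
dh/dt = (dV/dt)/(dV/dh) = -5/((16/81)π·11²) = -405/(1936π) m/min
The level is dropping at 405/(1936π) ≈ 0.06659 m/min.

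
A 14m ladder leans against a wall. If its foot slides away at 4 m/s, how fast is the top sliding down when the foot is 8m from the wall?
16√33/33 ≈ 2.785 m/s

x² + y² = 14²
2x·dx/dt + 2y·dy/dt = 0
dy/dt = -x/y · dx/dt = -8/(2√33) · 4 = -16√33/33 m/s
The top is descending at 16√33/33 ≈ 2.785 m/s.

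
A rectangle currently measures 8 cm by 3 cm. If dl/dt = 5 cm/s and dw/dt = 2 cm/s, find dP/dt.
14 cm/s

P = 2(l + w)
dP/dt = 2(dl/dt + dw/dt) = 2(5 + 2) = 14 cm/s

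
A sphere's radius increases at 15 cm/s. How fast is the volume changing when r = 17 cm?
17340π cm³/s

V = (4/3)πr³
dV/dt = dV/dr · dr/dt = 4πr² · 15
At r = 17: dV/dt = 17340π cm³/s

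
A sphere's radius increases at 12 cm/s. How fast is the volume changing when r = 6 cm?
1728π cm³/s

V = (4/3)πr³
dV/dt = dV/dr · dr/dt = 4πr² · 12
At r = 6: dV/dt = 1728π cm³/s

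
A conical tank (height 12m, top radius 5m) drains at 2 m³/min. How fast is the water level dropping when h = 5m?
288/(625π) ≈ 0.1467 m/min

r/h = 5/12, so r = (5/12)h
V = (1/3)πr²h = (1/3)π((5/12)h)²h = (25/432)πh³
dV/dh = (25/144)πh²
dh/dt = (dV/dt)/(dV/dh) = -2/((25/144)π·5²) = -288/(625π) m/min
The level is dropping at 288/(625π) ≈ 0.1467 m/min.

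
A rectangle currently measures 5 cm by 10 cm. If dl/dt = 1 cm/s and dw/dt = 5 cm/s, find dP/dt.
12 cm/s

P = 2(l + w)
dP/dt = 2(dl/dt + dw/dt) = 2(1 + 5) = 12 cm/s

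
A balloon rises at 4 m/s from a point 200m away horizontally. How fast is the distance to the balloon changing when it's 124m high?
124√3461/3461 ≈ 2.108 m/s

z² = 200² + y²
z = √(200² + 124²) = 4√3461
dz/dt = y/z · dy/dt = 124/(4√3461) · 4 = 124√3461/3461 ≈ 2.108 m/s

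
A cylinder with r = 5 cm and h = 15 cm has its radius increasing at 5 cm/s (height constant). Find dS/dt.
250π cm²/s

S = 2πrh + 2πr² (lateral + bases)
dS/dt = (2πh + 4πr)·dr/dt = (2π·15 + 4π·5)·5
= 250π cm²/s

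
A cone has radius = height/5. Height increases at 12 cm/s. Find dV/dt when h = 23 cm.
6348π/25 cm³/s

V = (1/3)π(h/5)²h = πh³/75
dV/dt = πh²/25 · 12
At h = 23: dV/dt = 6348π/25 cm³/s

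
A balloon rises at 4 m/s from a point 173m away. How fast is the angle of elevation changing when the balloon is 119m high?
0.015695 rad/s

tan(θ) = y/173
sec²(θ) · dθ/dt = (1/173) · dy/dt
dθ/dt = cos²(θ)/173 · 4 = 173/(173² + 119²) · 4
dθ/dt = 0.015695 rad/s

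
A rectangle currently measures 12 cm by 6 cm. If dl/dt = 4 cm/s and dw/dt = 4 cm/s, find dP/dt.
16 cm/s

P = 2(l + w)
dP/dt = 2(dl/dt + dw/dt) = 2(4 + 4) = 16 cm/s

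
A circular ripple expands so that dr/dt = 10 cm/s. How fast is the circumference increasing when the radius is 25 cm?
20π cm/s

C = 2πr
dC/dt = 2π · dr/dt = 2π · 10 = 20π cm/s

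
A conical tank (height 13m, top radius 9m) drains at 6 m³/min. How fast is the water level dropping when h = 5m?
338/(675π) ≈ 0.1594 m/min

r/h = 9/13, so r = (9/13)h
V = (1/3)πr²h = (1/3)π((9/13)h)²h = (27/169)πh³
dV/dh = (81/169)πh²
dh/dt = (dV/dt)/(dV/dh) = -6/((81/169)π·5²) = -338/(675π) m/min
The level is dropping at 338/(675π) ≈ 0.1594 m/min.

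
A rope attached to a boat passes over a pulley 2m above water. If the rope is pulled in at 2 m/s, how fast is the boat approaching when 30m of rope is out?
15√14/28 ≈ 2.004 m/s

rope² = x² + 2²
x = √(30² - 2²) = 8√14
dx/dt = (rope/x) · d(rope)/dt = (30/(8√14)) · (-2) = -15√14/28 m/s
The boat approaches at 15√14/28 ≈ 2.004 m/s.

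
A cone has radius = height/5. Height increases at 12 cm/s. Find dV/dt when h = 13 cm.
2028π/25 cm³/s

V = (1/3)π(h/5)²h = πh³/75
dV/dt = πh²/25 · 12
At h = 13: dV/dt = 2028π/25 cm³/s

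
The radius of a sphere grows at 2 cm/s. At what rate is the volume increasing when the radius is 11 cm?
968π cm³/s

V = (4/3)πr³
dV/dt = dV/dr · dr/dt = 4πr² · 2
At r = 11: dV/dt = 968π cm³/s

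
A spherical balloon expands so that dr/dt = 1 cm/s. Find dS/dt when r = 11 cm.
88π cm²/s

S = 4πr²
dS/dt = dS/dr · dr/dt = 8πr · 1
At r = 11: dS/dt = 88π cm²/s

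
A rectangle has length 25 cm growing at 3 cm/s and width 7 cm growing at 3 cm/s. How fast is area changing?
96 cm²/s

A = lw
dA/dt = w·dl/dt + l·dw/dt = 7·3 + 25·3 = 96 cm²/s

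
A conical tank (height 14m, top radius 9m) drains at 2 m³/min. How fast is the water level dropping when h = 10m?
98/(2025π) ≈ 0.0154 m/min

r/h = 9/14, so r = (9/14)h
V = (1/3)πr²h = (1/3)π((9/14)h)²h = (27/196)πh³
dV/dh = (81/196)πh²
dh/dt = (dV/dt)/(dV/dh) = -2/((81/196)π·10²) = -98/(2025π) m/min
The level is dropping at 98/(2025π) ≈ 0.0154 m/min.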